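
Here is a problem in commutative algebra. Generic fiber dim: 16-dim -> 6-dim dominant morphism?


dim(fiber)=dim(X)-dim(Y)=16-6=10


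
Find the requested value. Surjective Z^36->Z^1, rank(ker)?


rank(ker) = 36-1 = 35


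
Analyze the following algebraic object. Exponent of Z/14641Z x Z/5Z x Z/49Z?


Exponent = lcm of the cyclic orders; pairwise coprime => product.
11^4*5^1*7^2=14641*5*49=3587045


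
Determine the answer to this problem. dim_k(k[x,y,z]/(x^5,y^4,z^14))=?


Basis: x^iy^jz^k, i<5,j<4,k<14
5*4*14=280


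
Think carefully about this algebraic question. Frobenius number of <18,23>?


gcd(18,23)=1 => F=ab-a-b=18*23-18-23=414-41=373


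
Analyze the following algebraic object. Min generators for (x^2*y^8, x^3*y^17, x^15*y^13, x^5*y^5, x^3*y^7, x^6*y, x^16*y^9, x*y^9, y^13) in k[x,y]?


Remove redundant (divisible by others).
x^3*y^17 redundant.
x^16*y^9 redundant.
x^15*y^13 redundant.
Min: x^6*y, x^5*y^5, x^3*y^7, x^2*y^8, x*y^9, y^13
Count=6


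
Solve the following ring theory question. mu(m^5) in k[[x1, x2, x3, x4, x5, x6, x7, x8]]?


C(n+d-1,d)=C(12,5)=792


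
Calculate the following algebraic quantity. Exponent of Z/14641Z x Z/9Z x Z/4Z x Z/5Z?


Exponent = lcm of the cyclic orders; pairwise coprime => product.
11^4*3^2*2^2*5^1=14641*9*4*5=2635380


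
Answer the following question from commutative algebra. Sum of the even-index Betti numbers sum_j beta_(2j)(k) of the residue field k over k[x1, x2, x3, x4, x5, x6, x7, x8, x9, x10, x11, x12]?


Koszul resolution: beta_i(k)=C(n,i), n=12
sum_even C(12,i) = 2^(n-1) = 2^11 = 2048


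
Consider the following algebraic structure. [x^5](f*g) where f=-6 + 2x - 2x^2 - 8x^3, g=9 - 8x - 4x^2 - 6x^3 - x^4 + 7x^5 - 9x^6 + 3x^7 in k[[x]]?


[x^5] = sum a_i*b_j, i+j=5
  -6*7=-42
  2*-1=-2
  -2*-6=12
  -8*-4=32
Sum=0


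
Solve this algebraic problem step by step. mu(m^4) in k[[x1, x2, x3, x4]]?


C(n+d-1,d)=C(7,4)=35


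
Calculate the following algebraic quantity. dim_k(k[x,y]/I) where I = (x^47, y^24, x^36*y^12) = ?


k[x,y]/I, I = (x^47, y^24, x^36*y^12)
Rect: 47x24=1128. Corner: (47-36)x(24-12)=132.
dim = 1128-132 = 996


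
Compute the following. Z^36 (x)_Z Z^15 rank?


rank(M(x)N) = rank(M)*rank(N)
36*15 = 540


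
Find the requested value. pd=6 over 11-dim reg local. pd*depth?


pd+depth=11
depth=11-6=5
pd*depth=6*5=30


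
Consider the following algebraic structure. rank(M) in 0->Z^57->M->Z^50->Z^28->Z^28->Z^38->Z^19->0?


Alt sum=0:
(-1)^0*57 + (-1)^1*? + (-1)^2*50 + (-1)^3*28 + (-1)^4*28 + (-1)^5*38 + (-1)^6*19=0
rank(M)=88


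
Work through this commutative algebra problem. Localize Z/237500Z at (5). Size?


5-primary part: 237500=5^5*76
Size=5^5=3125


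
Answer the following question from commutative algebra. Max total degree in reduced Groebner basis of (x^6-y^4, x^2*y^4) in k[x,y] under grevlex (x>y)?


LT(f1)=x^6, LT(f2)=x^2y^4, lcm=x^6y^4
S(f1,f2) = y^4*f1 - x^4*f2 = -y^8
Reduced GB = {f1, f2, y^8}; degrees 6, 6, 8
Max = 8


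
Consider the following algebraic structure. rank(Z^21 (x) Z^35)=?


rank(M(x)N) = rank(M)*rank(N)
21*35 = 735


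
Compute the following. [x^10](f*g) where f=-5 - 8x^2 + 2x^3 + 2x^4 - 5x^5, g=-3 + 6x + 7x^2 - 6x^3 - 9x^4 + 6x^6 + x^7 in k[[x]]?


[x^10] = sum a_i*b_j, i+j=10
  2*1=2
  2*6=12
Sum=14


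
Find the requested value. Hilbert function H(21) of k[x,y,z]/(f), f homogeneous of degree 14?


C(23,2)-C(9,2)=253-36=217


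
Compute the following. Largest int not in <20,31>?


gcd(20,31)=1 => F=ab-a-b=20*31-20-31=620-51=569


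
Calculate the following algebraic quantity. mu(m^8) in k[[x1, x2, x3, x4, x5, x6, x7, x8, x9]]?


C(n+d-1,d)=C(16,8)=12870


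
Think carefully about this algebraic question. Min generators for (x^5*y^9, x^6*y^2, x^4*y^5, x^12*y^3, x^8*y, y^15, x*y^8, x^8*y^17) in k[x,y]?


Remove redundant (divisible by others).
x^5*y^9 redundant.
x^8*y^17 redundant.
x^12*y^3 redundant.
Min: x^8*y, x^6*y^2, x^4*y^5, x*y^8, y^15
Count=5


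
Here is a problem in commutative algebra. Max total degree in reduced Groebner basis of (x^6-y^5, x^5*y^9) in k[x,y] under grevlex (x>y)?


LT(f1)=x^6, LT(f2)=x^5y^9, lcm=x^6y^9
S(f1,f2) = y^9*f1 - x^1*f2 = -y^14
Reduced GB = {f1, f2, y^14}; degrees 6, 14, 14
Max = 14


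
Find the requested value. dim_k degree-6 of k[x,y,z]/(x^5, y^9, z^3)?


Need i<5, j<9, k<3 with i+j+k=6.
For each i, j ranges over max(0,6-i-2)..min(8,6-i):
  i=0: j in [4,6] -> 3
  i=1: j in [3,5] -> 3
  i=2: j in [2,4] -> 3
  i=3: j in [1,3] -> 3
  i=4: j in [0,2] -> 3
H(6) = 3+3+3+3+3 = 15


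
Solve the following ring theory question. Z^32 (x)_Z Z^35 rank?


rank(M(x)N) = rank(M)*rank(N)
32*35 = 1120


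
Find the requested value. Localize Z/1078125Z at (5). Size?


5-primary part: 1078125=5^6*69
Size=5^6=15625


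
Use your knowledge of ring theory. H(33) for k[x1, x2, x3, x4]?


C(d+n-1,n-1)=C(36,3)=7140


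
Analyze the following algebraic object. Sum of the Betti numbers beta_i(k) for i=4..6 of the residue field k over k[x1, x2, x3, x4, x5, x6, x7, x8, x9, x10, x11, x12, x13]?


Koszul resolution: beta_i(k)=C(n,i), n=13
C(13,4)=715, C(13,5)=1287, C(13,6)=1716
Sum=3718


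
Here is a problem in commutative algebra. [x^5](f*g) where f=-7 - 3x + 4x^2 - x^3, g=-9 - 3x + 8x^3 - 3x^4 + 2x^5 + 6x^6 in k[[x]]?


[x^5] = sum a_i*b_j, i+j=5
  -7*2=-14
  -3*-3=9
  4*8=32
Sum=27


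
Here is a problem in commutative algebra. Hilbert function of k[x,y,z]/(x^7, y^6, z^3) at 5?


Need i<7, j<6, k<3 with i+j+k=5.
For each i, j ranges over max(0,5-i-2)..min(5,5-i):
  i=0: j in [3,5] -> 3
  i=1: j in [2,4] -> 3
  i=2: j in [1,3] -> 3
  i=3: j in [0,2] -> 3
  i=4: j in [0,1] -> 2
  i=5: j in [0,0] -> 1
H(5) = 3+3+3+3+2+1 = 15


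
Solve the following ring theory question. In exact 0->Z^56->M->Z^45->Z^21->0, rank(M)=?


Alt sum=0:
(-1)^0*56 + (-1)^1*? + (-1)^2*45 + (-1)^3*21=0
rank(M)=80


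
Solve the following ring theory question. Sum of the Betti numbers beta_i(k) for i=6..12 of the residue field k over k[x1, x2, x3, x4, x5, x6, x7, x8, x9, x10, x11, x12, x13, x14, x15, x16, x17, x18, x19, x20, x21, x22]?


Koszul resolution: beta_i(k)=C(n,i), n=22
C(22,6)=74613, C(22,7)=170544, C(22,8)=319770, C(22,9)=497420, C(22,10)=646646, C(22,11)=705432, C(22,12)=646646
Sum=3061071


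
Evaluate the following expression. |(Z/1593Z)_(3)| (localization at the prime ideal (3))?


3-primary part: 1593=3^3*59
Size=3^3=27


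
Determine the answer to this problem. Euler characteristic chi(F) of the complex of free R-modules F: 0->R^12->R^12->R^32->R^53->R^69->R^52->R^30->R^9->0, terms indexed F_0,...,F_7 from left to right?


chi = sum (-1)^i * rank:
(-1)^0*12=12
(-1)^1*12=-12
(-1)^2*32=32
(-1)^3*53=-53
(-1)^4*69=69
(-1)^5*52=-52
(-1)^6*30=30
(-1)^7*9=-9
chi=17


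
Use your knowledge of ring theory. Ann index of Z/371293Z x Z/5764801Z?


Exponent = lcm of the cyclic orders; pairwise coprime => product.
13^5*7^8=371293*5764801=2140430257693


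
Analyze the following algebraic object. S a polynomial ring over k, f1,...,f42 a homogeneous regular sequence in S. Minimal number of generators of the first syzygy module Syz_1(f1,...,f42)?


Regular sequence => Koszul complex is the minimal free resolution.
Syz_1 minimally generated by Koszul relations f_i*e_j - f_j*e_i (i<j): mu(Syz_1) = beta_2 = C(m,2) = m(m-1)/2
m=42
42*41/2 = 861


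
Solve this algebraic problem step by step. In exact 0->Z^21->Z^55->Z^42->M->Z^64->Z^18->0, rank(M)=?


Alt sum=0:
(-1)^0*21 + (-1)^1*55 + (-1)^2*42 + (-1)^3*? + (-1)^4*64 + (-1)^5*18=0
rank(M)=54


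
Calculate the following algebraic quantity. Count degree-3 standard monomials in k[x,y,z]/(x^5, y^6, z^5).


Need i<5, j<6, k<5 with i+j+k=3.
For each i, j ranges over max(0,3-i-4)..min(5,3-i):
  i=0: j in [0,3] -> 4
  i=1: j in [0,2] -> 3
  i=2: j in [0,1] -> 2
  i=3: j in [0,0] -> 1
H(3) = 4+3+2+1 = 10


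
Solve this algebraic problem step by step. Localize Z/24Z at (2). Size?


2-primary part: 24=2^3*3
Size=2^3=8


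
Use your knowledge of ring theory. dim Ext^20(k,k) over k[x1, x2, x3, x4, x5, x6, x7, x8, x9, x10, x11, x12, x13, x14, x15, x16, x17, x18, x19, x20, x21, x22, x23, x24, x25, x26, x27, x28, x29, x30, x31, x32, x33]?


C(n,i)=C(33,20)=573166440


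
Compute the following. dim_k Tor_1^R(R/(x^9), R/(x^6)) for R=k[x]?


Tor_1(R/I,R/J)=(I cap J)/IJ=(x^9)/(x^15)
dim=15-9=min(9,6)=6


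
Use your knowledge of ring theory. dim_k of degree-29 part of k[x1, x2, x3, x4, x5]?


C(d+n-1,n-1)=C(33,4)=40920


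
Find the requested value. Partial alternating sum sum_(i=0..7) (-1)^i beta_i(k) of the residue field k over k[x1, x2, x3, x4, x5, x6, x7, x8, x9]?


Koszul resolution: beta_i(k)=C(n,i), n=9
sum_(i=0..p) (-1)^i C(n,i) = (-1)^p C(n-1,p)
(-1)^7*C(8,7) = (-1)^7*8 = -8


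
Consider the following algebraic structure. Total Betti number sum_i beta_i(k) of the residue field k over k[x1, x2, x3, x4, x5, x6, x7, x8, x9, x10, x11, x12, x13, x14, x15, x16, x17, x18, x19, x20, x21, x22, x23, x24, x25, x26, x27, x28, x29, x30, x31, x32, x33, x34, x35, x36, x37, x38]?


Koszul resolution: beta_i(k)=C(n,i), n=38
sum_i C(38,i) = 2^38 = 274877906944


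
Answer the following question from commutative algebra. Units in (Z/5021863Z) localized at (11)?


Local ring = Z/14641Z.
phi(14641) = 11^3*(11-1) = 13310


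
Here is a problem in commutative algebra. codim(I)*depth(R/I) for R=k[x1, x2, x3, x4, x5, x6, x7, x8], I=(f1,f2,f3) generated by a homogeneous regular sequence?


codim=3, depth=dim(R/I)=8-3=5
Product=3*5=15


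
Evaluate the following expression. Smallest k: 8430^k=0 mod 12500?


8430^k mod 12500:
k=1: 8430
k=2: 2400
k=3: 7000
k=4: 10000
k=5: 0
First zero at k = 5


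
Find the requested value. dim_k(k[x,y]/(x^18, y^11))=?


Basis: x^i*y^j, i<18, j<11
18*11=198


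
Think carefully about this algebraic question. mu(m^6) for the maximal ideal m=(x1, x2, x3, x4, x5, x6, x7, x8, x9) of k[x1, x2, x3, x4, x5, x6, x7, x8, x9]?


Graded Nakayama: mu(m^d) = dim_k (m^d/m^(d+1)) = #degree-6 monomials in 9 vars
C(n+d-1,d)=C(14,6)=3003


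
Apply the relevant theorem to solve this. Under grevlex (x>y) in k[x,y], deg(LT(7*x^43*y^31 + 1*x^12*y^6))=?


LT: 7*x^43*y^31
deg_x=43, deg_y=31
Total=43+31=74


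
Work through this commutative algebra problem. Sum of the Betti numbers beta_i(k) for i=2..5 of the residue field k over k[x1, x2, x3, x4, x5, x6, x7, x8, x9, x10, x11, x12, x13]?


Koszul resolution: beta_i(k)=C(n,i), n=13
C(13,2)=78, C(13,3)=286, C(13,4)=715, C(13,5)=1287
Sum=2366


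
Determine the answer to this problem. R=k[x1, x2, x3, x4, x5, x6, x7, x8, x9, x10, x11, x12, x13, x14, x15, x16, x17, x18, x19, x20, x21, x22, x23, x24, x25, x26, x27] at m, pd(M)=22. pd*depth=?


pd+depth=27
depth=27-22=5
pd*depth=22*5=110


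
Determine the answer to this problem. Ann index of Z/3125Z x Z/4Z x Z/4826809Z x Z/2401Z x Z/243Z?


Exponent = lcm of the cyclic orders; pairwise coprime => product.
5^5*2^2*13^6*7^4*3^5=3125*4*4826809*2401*243=35202099042337500


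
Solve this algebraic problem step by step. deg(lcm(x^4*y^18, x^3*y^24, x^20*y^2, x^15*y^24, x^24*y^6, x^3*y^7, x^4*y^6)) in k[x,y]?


lcm = componentwise max:
x: max(4,3,20,15,24,3,4)=24
y: max(18,24,2,24,6,7,6)=24
Total=24+24=48


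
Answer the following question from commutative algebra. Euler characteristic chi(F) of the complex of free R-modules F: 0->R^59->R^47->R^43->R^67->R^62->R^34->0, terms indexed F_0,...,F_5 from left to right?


chi = sum (-1)^i * rank:
(-1)^0*59=59
(-1)^1*47=-47
(-1)^2*43=43
(-1)^3*67=-67
(-1)^4*62=62
(-1)^5*34=-34
chi=16


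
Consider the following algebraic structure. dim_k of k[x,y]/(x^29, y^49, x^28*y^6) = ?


k[x,y]/I, I = (x^29, y^49, x^28*y^6)
Rect: 29x49=1421. Corner: (29-28)x(49-6)=43.
dim = 1421-43 = 1378


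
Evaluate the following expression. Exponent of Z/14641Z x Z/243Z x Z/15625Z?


Exponent = lcm of the cyclic orders; pairwise coprime => product.
11^4*3^5*5^6=14641*243*15625=55590046875


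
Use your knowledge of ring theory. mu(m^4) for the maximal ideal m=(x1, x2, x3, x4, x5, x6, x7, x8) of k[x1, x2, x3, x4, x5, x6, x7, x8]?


Graded Nakayama: mu(m^d) = dim_k (m^d/m^(d+1)) = #degree-4 monomials in 8 vars
C(n+d-1,d)=C(11,4)=330


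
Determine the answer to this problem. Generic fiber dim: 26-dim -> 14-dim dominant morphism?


dim(fiber)=dim(X)-dim(Y)=26-14=12


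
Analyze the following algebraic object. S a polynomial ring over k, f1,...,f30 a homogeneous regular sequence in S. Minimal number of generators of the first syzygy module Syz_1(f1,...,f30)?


Regular sequence => Koszul complex is the minimal free resolution.
Syz_1 minimally generated by Koszul relations f_i*e_j - f_j*e_i (i<j): mu(Syz_1) = beta_2 = C(m,2) = m(m-1)/2
m=30
30*29/2 = 435


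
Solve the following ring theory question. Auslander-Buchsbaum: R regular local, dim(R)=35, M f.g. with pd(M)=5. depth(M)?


pd+depth=depth(R)=35
depth=35-5=30


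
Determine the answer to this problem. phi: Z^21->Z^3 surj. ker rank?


rank(ker) = 21-3 = 18


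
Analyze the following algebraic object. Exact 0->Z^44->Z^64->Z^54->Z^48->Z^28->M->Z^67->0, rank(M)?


Alt sum=0:
(-1)^0*44 + (-1)^1*64 + (-1)^2*54 + (-1)^3*48 + (-1)^4*28 + (-1)^5*? + (-1)^6*67=0
rank(M)=81


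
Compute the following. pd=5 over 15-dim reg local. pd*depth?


pd+depth=15
depth=15-5=10
pd*depth=5*10=50


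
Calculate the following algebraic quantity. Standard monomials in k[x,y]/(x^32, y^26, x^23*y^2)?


k[x,y]/I, I = (x^32, y^26, x^23*y^2)
Rect: 32x26=832. Corner: (32-23)x(26-2)=216.
dim = 832-216 = 616


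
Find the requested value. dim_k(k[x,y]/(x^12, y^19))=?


Basis: x^i*y^j, i<12, j<19
12*19=228


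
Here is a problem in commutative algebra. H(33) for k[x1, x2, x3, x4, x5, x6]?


C(d+n-1,n-1)=C(38,5)=501942


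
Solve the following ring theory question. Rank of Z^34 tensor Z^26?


rank(M(x)N) = rank(M)*rank(N)
34*26 = 884


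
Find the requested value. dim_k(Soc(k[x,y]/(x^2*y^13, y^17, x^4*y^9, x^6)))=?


Socle = ann(m) = span of standard monomials u with x*u, y*u in I (staircase corners).
Minimal generators: x^6, x^4*y^9, x^2*y^13, y^17
Corners: xy^16, x^3y^12, x^5y^8
Socle dim=3


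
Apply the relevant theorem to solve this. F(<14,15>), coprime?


gcd(14,15)=1 => F=ab-a-b=14*15-14-15=210-29=181


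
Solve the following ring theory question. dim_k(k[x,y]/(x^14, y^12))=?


Basis: x^i*y^j, i<14, j<12
14*12=168


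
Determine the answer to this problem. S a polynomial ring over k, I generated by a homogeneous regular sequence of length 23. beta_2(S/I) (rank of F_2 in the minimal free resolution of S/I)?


Regular sequence => Koszul complex is the minimal free resolution.
Syz_1 minimally generated by Koszul relations f_i*e_j - f_j*e_i (i<j): mu(Syz_1) = beta_2 = C(m,2) = m(m-1)/2
m=23
23*22/2 = 253


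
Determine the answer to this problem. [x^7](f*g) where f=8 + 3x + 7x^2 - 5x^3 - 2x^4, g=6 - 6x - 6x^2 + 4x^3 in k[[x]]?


[x^7] = sum a_i*b_j, i+j=7
  -2*4=-8
Sum=-8


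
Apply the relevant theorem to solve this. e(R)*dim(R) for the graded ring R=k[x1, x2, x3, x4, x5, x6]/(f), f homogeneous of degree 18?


e(R)=deg(f)=18, dim(R)=6-1=5
e*dim=18*5=90


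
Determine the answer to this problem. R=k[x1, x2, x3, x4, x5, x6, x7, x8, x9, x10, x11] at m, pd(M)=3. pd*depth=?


pd+depth=11
depth=11-3=8
pd*depth=3*8=24


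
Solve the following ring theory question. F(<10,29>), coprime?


gcd(10,29)=1 => F=ab-a-b=10*29-10-29=290-39=251


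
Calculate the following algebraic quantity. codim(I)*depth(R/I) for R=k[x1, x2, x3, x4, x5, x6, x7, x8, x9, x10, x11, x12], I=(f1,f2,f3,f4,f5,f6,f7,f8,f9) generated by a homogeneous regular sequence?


codim=9, depth=dim(R/I)=12-9=3
Product=9*3=27


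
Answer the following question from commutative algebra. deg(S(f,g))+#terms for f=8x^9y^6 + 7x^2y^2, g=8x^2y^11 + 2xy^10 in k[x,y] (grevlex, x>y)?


LT(f)=8x^9y^6, LT(g)=8x^2y^11
lcm(LM)=x^9y^11
S(f,g) (scaled by 64 to clear denominators) = 8y^5*f - 8x^7*g = -16x^8y^10 + 56x^2y^7
2 terms, deg 18.
18+2=20


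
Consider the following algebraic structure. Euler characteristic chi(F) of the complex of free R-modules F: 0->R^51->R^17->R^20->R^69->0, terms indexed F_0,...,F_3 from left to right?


chi = sum (-1)^i * rank:
(-1)^0*51=51
(-1)^1*17=-17
(-1)^2*20=20
(-1)^3*69=-69
chi=-15


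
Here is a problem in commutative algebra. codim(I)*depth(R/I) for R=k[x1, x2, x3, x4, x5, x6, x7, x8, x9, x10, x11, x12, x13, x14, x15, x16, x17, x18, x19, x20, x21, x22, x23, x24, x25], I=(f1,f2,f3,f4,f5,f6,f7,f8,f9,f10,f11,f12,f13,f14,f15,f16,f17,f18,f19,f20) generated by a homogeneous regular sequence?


codim=20, depth=dim(R/I)=25-20=5
Product=20*5=100


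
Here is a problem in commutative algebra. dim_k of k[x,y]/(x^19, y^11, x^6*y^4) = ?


k[x,y]/I, I = (x^19, y^11, x^6*y^4)
Rect: 19x11=209. Corner: (19-6)x(11-4)=91.
dim = 209-91 = 118


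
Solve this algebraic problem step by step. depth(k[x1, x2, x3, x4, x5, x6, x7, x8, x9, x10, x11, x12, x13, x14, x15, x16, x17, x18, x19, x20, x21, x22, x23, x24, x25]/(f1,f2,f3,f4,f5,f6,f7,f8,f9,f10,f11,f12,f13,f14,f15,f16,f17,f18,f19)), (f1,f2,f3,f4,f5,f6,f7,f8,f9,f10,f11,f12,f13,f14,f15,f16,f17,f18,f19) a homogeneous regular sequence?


depth(R)=25
depth(R/I)=25-19=6


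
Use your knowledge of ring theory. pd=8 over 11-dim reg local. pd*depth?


pd+depth=11
depth=11-8=3
pd*depth=8*3=24


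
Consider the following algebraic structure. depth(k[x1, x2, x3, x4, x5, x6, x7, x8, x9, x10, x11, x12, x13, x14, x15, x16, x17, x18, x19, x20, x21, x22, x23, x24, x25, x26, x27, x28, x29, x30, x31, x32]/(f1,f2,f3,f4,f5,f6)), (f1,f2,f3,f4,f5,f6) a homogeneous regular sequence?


depth(R)=32
depth(R/I)=32-6=26


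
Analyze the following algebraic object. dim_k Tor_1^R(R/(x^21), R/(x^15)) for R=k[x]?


Tor_1(R/I,R/J)=(I cap J)/IJ=(x^21)/(x^36)
dim=36-21=min(21,15)=15


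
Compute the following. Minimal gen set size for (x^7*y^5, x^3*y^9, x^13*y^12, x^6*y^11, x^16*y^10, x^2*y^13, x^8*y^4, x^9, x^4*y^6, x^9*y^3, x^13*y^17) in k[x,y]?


Remove redundant (divisible by others).
x^16*y^10 redundant.
x^9*y^3 redundant.
x^6*y^11 redundant.
x^13*y^17 redundant.
x^13*y^12 redundant.
Min: x^9, x^8*y^4, x^7*y^5, x^4*y^6, x^3*y^9, x^2*y^13
Count=6


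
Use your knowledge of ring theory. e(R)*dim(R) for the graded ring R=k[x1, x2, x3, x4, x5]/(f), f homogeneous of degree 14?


e(R)=deg(f)=14, dim(R)=5-1=4
e*dim=14*4=56


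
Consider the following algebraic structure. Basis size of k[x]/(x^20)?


Basis: 1,x,...,x^19
dim=20


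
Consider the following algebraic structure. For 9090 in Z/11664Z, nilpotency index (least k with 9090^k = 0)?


9090^k mod 11664:
k=1: 9090
k=2: 324
k=3: 5832
k=4: 0
First zero at k = 4


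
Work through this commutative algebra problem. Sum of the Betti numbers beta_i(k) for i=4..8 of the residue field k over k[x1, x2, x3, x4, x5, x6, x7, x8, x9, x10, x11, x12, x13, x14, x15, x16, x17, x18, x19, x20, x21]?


Koszul resolution: beta_i(k)=C(n,i), n=21
C(21,4)=5985, C(21,5)=20349, C(21,6)=54264, C(21,7)=116280, C(21,8)=203490
Sum=400368


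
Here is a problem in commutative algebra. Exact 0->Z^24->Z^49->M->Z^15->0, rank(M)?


Alt sum=0:
(-1)^0*24 + (-1)^1*49 + (-1)^2*? + (-1)^3*15=0
rank(M)=40


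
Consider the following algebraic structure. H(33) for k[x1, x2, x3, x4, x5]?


C(d+n-1,n-1)=C(37,4)=66045


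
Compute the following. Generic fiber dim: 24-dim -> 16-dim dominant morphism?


dim(fiber)=dim(X)-dim(Y)=24-16=8


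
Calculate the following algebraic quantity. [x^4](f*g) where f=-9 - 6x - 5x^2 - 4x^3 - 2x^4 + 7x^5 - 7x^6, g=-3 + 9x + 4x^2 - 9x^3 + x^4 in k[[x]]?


[x^4] = sum a_i*b_j, i+j=4
  -9*1=-9
  -6*-9=54
  -5*4=-20
  -4*9=-36
  -2*-3=6
Sum=-5


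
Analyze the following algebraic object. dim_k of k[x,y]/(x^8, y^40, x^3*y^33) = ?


k[x,y]/I, I = (x^8, y^40, x^3*y^33)
Rect: 8x40=320. Corner: (8-3)x(40-33)=35.
dim = 320-35 = 285


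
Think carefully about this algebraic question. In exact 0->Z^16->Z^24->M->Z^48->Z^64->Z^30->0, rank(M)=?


Alt sum=0:
(-1)^0*16 + (-1)^1*24 + (-1)^2*? + (-1)^3*48 + (-1)^4*64 + (-1)^5*30=0
rank(M)=22


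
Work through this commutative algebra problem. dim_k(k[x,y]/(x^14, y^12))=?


Basis: x^i*y^j, i<14, j<12
14*12=168


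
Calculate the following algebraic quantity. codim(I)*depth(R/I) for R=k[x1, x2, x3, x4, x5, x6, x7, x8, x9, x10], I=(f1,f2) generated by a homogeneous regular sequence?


codim=2, depth=dim(R/I)=10-2=8
Product=2*8=16


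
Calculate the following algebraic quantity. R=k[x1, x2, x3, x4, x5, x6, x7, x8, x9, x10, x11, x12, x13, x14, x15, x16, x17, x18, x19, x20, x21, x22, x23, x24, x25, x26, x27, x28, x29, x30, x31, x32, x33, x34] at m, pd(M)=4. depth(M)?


pd+depth=depth(R)=34
depth=34-4=30


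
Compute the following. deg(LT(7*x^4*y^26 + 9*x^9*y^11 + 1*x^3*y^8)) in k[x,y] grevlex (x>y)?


LT: 7*x^4*y^26
deg_x=4, deg_y=26
Total=4+26=30


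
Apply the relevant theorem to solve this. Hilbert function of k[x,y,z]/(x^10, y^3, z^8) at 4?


Need i<10, j<3, k<8 with i+j+k=4.
For each i, j ranges over max(0,4-i-7)..min(2,4-i):
  i=0: j in [0,2] -> 3
  i=1: j in [0,2] -> 3
  i=2: j in [0,2] -> 3
  i=3: j in [0,1] -> 2
  i=4: j in [0,0] -> 1
H(4) = 3+3+3+2+1 = 12


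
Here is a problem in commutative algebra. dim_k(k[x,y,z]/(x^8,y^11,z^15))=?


Basis: x^iy^jz^k, i<8,j<11,k<15
8*11*15=1320


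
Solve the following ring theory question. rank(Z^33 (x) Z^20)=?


rank(M(x)N) = rank(M)*rank(N)
33*20 = 660


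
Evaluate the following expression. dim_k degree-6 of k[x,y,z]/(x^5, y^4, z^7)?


Need i<5, j<4, k<7 with i+j+k=6.
For each i, j ranges over max(0,6-i-6)..min(3,6-i):
  i=0: j in [0,3] -> 4
  i=1: j in [0,3] -> 4
  i=2: j in [0,3] -> 4
  i=3: j in [0,3] -> 4
  i=4: j in [0,2] -> 3
H(6) = 4+4+4+4+3 = 19


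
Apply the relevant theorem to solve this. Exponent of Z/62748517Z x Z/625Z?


Exponent = lcm of the cyclic orders; pairwise coprime => product.
13^7*5^4=62748517*625=39217823125


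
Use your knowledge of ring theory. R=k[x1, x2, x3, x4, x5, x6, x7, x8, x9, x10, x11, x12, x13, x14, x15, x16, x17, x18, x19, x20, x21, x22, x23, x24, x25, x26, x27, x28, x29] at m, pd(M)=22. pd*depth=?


pd+depth=29
depth=29-22=7
pd*depth=22*7=154


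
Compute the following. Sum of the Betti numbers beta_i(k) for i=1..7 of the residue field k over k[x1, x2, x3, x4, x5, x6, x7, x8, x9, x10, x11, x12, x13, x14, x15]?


Koszul resolution: beta_i(k)=C(n,i), n=15
C(15,1)=15, C(15,2)=105, C(15,3)=455, C(15,4)=1365, C(15,5)=3003, C(15,6)=5005, C(15,7)=6435
Sum=16383


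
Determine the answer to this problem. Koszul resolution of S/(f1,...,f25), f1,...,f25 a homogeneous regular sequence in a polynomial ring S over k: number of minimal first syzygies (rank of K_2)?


Regular sequence => Koszul complex is the minimal free resolution.
Syz_1 minimally generated by Koszul relations f_i*e_j - f_j*e_i (i<j): mu(Syz_1) = beta_2 = C(m,2) = m(m-1)/2
m=25
25*24/2 = 300


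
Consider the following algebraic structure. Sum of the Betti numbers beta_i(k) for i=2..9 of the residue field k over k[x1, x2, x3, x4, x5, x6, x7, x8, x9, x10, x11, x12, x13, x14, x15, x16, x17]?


Koszul resolution: beta_i(k)=C(n,i), n=17
C(17,2)=136, C(17,3)=680, C(17,4)=2380, C(17,5)=6188, C(17,6)=12376, C(17,7)=19448, C(17,8)=24310, C(17,9)=24310
Sum=89828


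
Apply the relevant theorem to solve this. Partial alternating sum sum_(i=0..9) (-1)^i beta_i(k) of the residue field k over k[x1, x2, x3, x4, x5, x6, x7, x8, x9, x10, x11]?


Koszul resolution: beta_i(k)=C(n,i), n=11
sum_(i=0..p) (-1)^i C(n,i) = (-1)^p C(n-1,p)
(-1)^9*C(10,9) = (-1)^9*10 = -10


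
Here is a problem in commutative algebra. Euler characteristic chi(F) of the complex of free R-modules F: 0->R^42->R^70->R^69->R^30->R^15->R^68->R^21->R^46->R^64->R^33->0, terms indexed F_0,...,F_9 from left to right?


chi = sum (-1)^i * rank:
(-1)^0*42=42
(-1)^1*70=-70
(-1)^2*69=69
(-1)^3*30=-30
(-1)^4*15=15
(-1)^5*68=-68
(-1)^6*21=21
(-1)^7*46=-46
(-1)^8*64=64
(-1)^9*33=-33
chi=-36


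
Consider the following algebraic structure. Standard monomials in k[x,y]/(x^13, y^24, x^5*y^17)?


k[x,y]/I, I = (x^13, y^24, x^5*y^17)
Rect: 13x24=312. Corner: (13-5)x(24-17)=56.
dim = 312-56 = 256


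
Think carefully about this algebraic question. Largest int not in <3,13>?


gcd(3,13)=1 => F=ab-a-b=3*13-3-13=39-16=23


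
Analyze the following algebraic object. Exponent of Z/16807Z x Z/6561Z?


Exponent = lcm of the cyclic orders; pairwise coprime => product.
7^5*3^8=16807*6561=110270727


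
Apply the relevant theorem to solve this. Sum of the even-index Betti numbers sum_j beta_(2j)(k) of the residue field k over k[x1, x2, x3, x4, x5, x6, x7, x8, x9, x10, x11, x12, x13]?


Koszul resolution: beta_i(k)=C(n,i), n=13
sum_even C(13,i) = 2^(n-1) = 2^12 = 4096


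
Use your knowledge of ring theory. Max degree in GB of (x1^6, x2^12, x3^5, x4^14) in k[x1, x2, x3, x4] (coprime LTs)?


Pure powers, coprime LTs => already GB.
Degrees: 6, 12, 5, 14
Max=14


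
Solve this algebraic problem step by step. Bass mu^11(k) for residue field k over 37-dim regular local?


C(n,i)=C(37,11)=854992152


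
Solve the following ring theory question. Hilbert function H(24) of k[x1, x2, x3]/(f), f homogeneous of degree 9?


C(26,2)-C(17,2)=325-136=189


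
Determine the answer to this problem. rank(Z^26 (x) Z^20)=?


rank(M(x)N) = rank(M)*rank(N)
26*20 = 520


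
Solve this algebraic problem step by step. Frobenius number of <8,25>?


gcd(8,25)=1 => F=ab-a-b=8*25-8-25=200-33=167


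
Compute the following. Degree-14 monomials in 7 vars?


C(d+n-1,n-1)=C(20,6)=38760


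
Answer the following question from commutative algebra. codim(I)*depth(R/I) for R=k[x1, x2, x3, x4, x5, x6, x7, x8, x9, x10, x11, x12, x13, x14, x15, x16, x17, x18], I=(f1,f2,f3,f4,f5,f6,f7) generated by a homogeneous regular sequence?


codim=7, depth=dim(R/I)=18-7=11
Product=7*11=77


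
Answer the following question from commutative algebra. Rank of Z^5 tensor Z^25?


rank(M(x)N) = rank(M)*rank(N)
5*25 = 125


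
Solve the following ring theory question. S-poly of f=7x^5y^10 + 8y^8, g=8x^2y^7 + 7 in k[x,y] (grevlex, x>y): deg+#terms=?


LT(f)=7x^5y^10, LT(g)=8x^2y^7
lcm(LM)=x^5y^10
S(f,g) (scaled by 56 to clear denominators) = 8*f - 7x^3y^3*g = 64y^8 - 49x^3y^3
2 terms, deg 8.
8+2=10


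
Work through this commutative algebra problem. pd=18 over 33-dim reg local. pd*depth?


pd+depth=33
depth=33-18=15
pd*depth=18*15=270


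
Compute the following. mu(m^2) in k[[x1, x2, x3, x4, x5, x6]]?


C(n+d-1,d)=C(7,2)=21


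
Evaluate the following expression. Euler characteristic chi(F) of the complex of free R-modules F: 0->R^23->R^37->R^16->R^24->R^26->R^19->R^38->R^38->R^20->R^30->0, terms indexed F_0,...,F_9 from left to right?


chi = sum (-1)^i * rank:
(-1)^0*23=23
(-1)^1*37=-37
(-1)^2*16=16
(-1)^3*24=-24
(-1)^4*26=26
(-1)^5*19=-19
(-1)^6*38=38
(-1)^7*38=-38
(-1)^8*20=20
(-1)^9*30=-30
chi=-25


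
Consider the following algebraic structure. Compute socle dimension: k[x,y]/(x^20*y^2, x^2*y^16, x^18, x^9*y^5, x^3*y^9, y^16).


Socle = ann(m) = span of standard monomials u with x*u, y*u in I (staircase corners).
Redundant generators: x^2*y^16, x^20*y^2
Minimal generators: x^18, x^9*y^5, x^3*y^9, y^16
Corners: x^2y^15, x^8y^8, x^17y^4
Socle dim=3


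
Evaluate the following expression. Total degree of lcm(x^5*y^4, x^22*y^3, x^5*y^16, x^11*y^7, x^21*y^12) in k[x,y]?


lcm = componentwise max:
x: max(5,22,5,11,21)=22
y: max(4,3,16,7,12)=16
Total=22+16=38


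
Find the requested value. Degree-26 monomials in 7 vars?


C(d+n-1,n-1)=C(32,6)=906192


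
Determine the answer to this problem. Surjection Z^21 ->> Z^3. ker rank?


rank(ker) = 21-3 = 18


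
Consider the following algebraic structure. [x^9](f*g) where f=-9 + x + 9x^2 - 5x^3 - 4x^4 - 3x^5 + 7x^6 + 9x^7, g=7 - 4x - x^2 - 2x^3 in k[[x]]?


[x^9] = sum a_i*b_j, i+j=9
  7*-2=-14
  9*-1=-9
Sum=-23


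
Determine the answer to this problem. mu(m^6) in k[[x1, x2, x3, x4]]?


C(n+d-1,d)=C(9,6)=84


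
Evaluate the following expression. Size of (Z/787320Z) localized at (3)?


3-primary part: 787320=3^9*40
Size=3^9=19683


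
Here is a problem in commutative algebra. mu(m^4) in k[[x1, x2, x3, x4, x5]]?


C(n+d-1,d)=C(8,4)=70


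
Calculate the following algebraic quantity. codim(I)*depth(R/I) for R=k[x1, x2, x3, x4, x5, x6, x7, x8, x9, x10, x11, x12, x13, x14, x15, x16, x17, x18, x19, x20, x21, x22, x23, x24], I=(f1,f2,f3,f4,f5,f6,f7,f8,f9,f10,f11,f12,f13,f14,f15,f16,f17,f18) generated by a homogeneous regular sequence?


codim=18, depth=dim(R/I)=24-18=6
Product=18*6=108


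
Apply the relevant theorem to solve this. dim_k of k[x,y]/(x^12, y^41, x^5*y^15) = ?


k[x,y]/I, I = (x^12, y^41, x^5*y^15)
Rect: 12x41=492. Corner: (12-5)x(41-15)=182.
dim = 492-182 = 310


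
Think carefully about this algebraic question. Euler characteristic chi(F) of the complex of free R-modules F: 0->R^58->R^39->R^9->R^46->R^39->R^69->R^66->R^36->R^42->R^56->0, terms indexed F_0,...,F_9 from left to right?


chi = sum (-1)^i * rank:
(-1)^0*58=58
(-1)^1*39=-39
(-1)^2*9=9
(-1)^3*46=-46
(-1)^4*39=39
(-1)^5*69=-69
(-1)^6*66=66
(-1)^7*36=-36
(-1)^8*42=42
(-1)^9*56=-56
chi=-32


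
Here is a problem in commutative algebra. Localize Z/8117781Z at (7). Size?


7-primary part: 8117781=7^6*69
Size=7^6=117649


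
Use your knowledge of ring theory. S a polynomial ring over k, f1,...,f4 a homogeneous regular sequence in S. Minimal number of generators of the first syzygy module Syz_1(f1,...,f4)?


Regular sequence => Koszul complex is the minimal free resolution.
Syz_1 minimally generated by Koszul relations f_i*e_j - f_j*e_i (i<j): mu(Syz_1) = beta_2 = C(m,2) = m(m-1)/2
m=4
4*3/2 = 6


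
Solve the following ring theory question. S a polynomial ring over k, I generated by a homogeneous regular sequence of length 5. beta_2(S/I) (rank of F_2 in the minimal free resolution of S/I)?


Regular sequence => Koszul complex is the minimal free resolution.
Syz_1 minimally generated by Koszul relations f_i*e_j - f_j*e_i (i<j): mu(Syz_1) = beta_2 = C(m,2) = m(m-1)/2
m=5
5*4/2 = 10


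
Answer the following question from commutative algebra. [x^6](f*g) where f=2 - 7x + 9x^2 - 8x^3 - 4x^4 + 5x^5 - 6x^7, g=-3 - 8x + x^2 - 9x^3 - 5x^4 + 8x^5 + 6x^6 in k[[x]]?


[x^6] = sum a_i*b_j, i+j=6
  2*6=12
  -7*8=-56
  9*-5=-45
  -8*-9=72
  -4*1=-4
  5*-8=-40
Sum=-61


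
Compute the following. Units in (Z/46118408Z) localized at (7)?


Local ring = Z/5764801Z.
phi(5764801) = 7^7*(7-1) = 4941258


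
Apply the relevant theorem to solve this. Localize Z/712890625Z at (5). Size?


5-primary part: 712890625=5^10*73
Size=5^10=9765625


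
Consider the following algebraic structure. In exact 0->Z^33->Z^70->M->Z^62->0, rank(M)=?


Alt sum=0:
(-1)^0*33 + (-1)^1*70 + (-1)^2*? + (-1)^3*62=0
rank(M)=99


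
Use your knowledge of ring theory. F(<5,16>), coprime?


gcd(5,16)=1 => F=ab-a-b=5*16-5-16=80-21=59


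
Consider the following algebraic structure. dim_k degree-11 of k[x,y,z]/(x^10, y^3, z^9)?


Need i<10, j<3, k<9 with i+j+k=11.
For each i, j ranges over max(0,11-i-8)..min(2,11-i):
  i=0: j in [3,2] -> 0
  i=1: j in [2,2] -> 1
  i=2: j in [1,2] -> 2
  i=3: j in [0,2] -> 3
  i=4: j in [0,2] -> 3
  i=5: j in [0,2] -> 3
  i=6: j in [0,2] -> 3
  i=7: j in [0,2] -> 3
  i=8: j in [0,2] -> 3
  i=9: j in [0,2] -> 3
H(11) = 0+1+2+3+3+3+3+3+3+3 = 24


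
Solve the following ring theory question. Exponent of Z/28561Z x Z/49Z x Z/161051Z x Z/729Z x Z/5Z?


Exponent = lcm of the cyclic orders; pairwise coprime => product.
13^4*7^2*11^5*3^6*5^1=28561*49*161051*729*5=821543280212655


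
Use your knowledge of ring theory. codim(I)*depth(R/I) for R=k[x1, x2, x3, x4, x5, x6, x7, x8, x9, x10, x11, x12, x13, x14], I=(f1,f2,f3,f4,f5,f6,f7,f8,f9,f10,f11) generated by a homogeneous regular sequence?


codim=11, depth=dim(R/I)=14-11=3
Product=11*3=33


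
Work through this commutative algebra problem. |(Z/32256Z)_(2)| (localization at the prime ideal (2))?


2-primary part: 32256=2^9*63
Size=2^9=512


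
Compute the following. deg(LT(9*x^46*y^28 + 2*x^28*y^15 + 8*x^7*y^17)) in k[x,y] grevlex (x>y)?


LT: 9*x^46*y^28
deg_x=46, deg_y=28
Total=46+28=74


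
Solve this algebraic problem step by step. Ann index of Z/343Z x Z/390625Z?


Exponent = lcm of the cyclic orders; pairwise coprime => product.
7^3*5^8=343*390625=133984375


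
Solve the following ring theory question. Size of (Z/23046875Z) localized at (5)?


5-primary part: 23046875=5^8*59
Size=5^8=390625


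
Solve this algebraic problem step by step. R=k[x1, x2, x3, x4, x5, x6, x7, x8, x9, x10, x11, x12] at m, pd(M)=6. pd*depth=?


pd+depth=12
depth=12-6=6
pd*depth=6*6=36


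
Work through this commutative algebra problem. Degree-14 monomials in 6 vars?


C(d+n-1,n-1)=C(19,5)=11628


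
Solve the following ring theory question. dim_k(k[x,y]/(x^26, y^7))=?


Basis: x^i*y^j, i<26, j<7
26*7=182


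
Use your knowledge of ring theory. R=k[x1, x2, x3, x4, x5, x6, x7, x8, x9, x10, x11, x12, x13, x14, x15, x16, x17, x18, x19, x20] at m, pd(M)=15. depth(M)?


pd+depth=depth(R)=20
depth=20-15=5


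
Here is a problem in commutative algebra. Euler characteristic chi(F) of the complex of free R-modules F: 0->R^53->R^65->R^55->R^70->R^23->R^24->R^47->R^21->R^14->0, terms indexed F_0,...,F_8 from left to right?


chi = sum (-1)^i * rank:
(-1)^0*53=53
(-1)^1*65=-65
(-1)^2*55=55
(-1)^3*70=-70
(-1)^4*23=23
(-1)^5*24=-24
(-1)^6*47=47
(-1)^7*21=-21
(-1)^8*14=14
chi=12


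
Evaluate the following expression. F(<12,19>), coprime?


gcd(12,19)=1 => F=ab-a-b=12*19-12-19=228-31=197


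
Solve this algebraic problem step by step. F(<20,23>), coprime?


gcd(20,23)=1 => F=ab-a-b=20*23-20-23=460-43=417


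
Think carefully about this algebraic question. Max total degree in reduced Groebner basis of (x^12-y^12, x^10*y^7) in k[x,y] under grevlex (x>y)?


LT(f1)=x^12, LT(f2)=x^10y^7, lcm=x^12y^7
S(f1,f2) = y^7*f1 - x^2*f2 = -y^19
Reduced GB = {f1, f2, y^19}; degrees 12, 17, 19
Max = 19


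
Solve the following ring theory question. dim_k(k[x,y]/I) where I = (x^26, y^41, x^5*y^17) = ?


k[x,y]/I, I = (x^26, y^41, x^5*y^17)
Rect: 26x41=1066. Corner: (26-5)x(41-17)=504.
dim = 1066-504 = 562


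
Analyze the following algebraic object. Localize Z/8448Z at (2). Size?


2-primary part: 8448=2^8*33
Size=2^8=256


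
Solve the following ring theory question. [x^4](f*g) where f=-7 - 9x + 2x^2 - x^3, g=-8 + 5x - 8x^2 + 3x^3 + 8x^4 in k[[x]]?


[x^4] = sum a_i*b_j, i+j=4
  -7*8=-56
  -9*3=-27
  2*-8=-16
  -1*5=-5
Sum=-104


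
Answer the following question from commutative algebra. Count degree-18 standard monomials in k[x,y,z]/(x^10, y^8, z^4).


Need i<10, j<8, k<4 with i+j+k=18.
For each i, j ranges over max(0,18-i-3)..min(7,18-i):
  i=0: j in [15,7] -> 0
  i=1: j in [14,7] -> 0
  i=2: j in [13,7] -> 0
  i=3: j in [12,7] -> 0
  i=4: j in [11,7] -> 0
  i=5: j in [10,7] -> 0
  i=6: j in [9,7] -> 0
  i=7: j in [8,7] -> 0
  i=8: j in [7,7] -> 1
  i=9: j in [6,7] -> 2
H(18) = 0+0+0+0+0+0+0+0+1+2 = 3


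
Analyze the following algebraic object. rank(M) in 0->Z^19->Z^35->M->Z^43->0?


Alt sum=0:
(-1)^0*19 + (-1)^1*35 + (-1)^2*? + (-1)^3*43=0
rank(M)=59


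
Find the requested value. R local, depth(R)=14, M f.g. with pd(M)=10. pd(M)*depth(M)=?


pd+depth=14
depth=14-10=4
pd*depth=10*4=40


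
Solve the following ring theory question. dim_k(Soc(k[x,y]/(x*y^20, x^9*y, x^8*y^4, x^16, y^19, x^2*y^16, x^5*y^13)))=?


Socle = ann(m) = span of standard monomials u with x*u, y*u in I (staircase corners).
Redundant generators: x*y^20
Minimal generators: x^16, x^9*y, x^8*y^4, x^5*y^13, x^2*y^16, y^19
Corners: xy^18, x^4y^15, x^7y^12, x^8y^3, x^15
Socle dim=5


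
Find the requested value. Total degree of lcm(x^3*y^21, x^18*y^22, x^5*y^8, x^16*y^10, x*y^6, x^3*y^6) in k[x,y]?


lcm = componentwise max:
x: max(3,18,5,16,1,3)=18
y: max(21,22,8,10,6,6)=22
Total=18+22=40


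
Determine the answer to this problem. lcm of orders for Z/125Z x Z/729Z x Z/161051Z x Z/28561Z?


Exponent = lcm of the cyclic orders; pairwise coprime => product.
5^3*3^6*11^5*13^4=125*729*161051*28561=419154734802375


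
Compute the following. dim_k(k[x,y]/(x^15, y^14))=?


Basis: x^i*y^j, i<15, j<14
15*14=210


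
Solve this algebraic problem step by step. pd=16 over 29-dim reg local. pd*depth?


pd+depth=29
depth=29-16=13
pd*depth=16*13=208


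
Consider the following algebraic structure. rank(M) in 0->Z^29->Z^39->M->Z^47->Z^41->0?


Alt sum=0:
(-1)^0*29 + (-1)^1*39 + (-1)^2*? + (-1)^3*47 + (-1)^4*41=0
rank(M)=16


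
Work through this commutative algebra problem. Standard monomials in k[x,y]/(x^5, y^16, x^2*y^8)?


k[x,y]/I, I = (x^5, y^16, x^2*y^8)
Rect: 5x16=80. Corner: (5-2)x(16-8)=24.
dim = 80-24 = 56


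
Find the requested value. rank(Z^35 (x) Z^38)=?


rank(M(x)N) = rank(M)*rank(N)
35*38 = 1330


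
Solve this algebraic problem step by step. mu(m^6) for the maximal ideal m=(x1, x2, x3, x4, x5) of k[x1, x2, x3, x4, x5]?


Graded Nakayama: mu(m^d) = dim_k (m^d/m^(d+1)) = #degree-6 monomials in 5 vars
C(n+d-1,d)=C(10,6)=210


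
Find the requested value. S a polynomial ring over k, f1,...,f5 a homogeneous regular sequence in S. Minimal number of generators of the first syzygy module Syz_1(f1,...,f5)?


Regular sequence => Koszul complex is the minimal free resolution.
Syz_1 minimally generated by Koszul relations f_i*e_j - f_j*e_i (i<j): mu(Syz_1) = beta_2 = C(m,2) = m(m-1)/2
m=5
5*4/2 = 10


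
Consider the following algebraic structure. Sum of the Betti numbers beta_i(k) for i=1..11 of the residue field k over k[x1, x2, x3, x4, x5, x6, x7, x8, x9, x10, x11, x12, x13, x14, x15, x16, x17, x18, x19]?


Koszul resolution: beta_i(k)=C(n,i), n=19
C(19,1)=19, C(19,2)=171, C(19,3)=969, C(19,4)=3876, C(19,5)=11628, C(19,6)=27132, C(19,7)=50388, C(19,8)=75582, C(19,9)=92378, C(19,10)=92378, C(19,11)=75582
Sum=430103


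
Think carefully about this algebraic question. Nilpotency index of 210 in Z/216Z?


210^k mod 216:
k=1: 210
k=2: 36
k=3: 0
First zero at k = 3


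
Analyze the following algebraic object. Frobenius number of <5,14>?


gcd(5,14)=1 => F=ab-a-b=5*14-5-14=70-19=51


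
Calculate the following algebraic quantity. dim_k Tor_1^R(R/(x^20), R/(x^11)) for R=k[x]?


Tor_1(R/I,R/J)=(I cap J)/IJ=(x^20)/(x^31)
dim=31-20=min(20,11)=11


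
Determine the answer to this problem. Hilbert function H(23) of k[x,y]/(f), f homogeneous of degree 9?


H(t)=d for t>=d-1.
d=9, t=23
H(23)=9


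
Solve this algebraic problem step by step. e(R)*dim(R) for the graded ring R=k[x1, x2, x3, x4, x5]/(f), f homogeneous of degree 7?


e(R)=deg(f)=7, dim(R)=5-1=4
e*dim=7*4=28


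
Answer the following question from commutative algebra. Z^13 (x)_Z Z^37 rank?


rank(M(x)N) = rank(M)*rank(N)
13*37 = 481


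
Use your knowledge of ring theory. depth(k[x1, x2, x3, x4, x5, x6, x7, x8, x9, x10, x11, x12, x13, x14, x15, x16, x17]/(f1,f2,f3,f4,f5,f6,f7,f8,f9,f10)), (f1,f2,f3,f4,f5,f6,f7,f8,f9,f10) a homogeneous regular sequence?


depth(R)=17
depth(R/I)=17-10=7
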